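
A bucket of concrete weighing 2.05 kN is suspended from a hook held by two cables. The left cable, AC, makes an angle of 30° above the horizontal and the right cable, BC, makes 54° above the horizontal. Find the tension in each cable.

ΣF_x = 0: −T_AC·cos30° + T_BC·cos54° = 0 → T_BC = 1.47337·T_AC.
ΣF_y = 0: T_AC·sin30° + T_BC·sin54° = 2.05.
Substitute: T_AC·(0.5 + 1.47337·0.809017) = 2.05 → T_AC = 1.2116 ≈ 1.212 kN.
Then T_BC = 1.47337 × 1.2116 = 1.785 kN.

T_AC = 1.212 kN, T_BC = 1.785 kN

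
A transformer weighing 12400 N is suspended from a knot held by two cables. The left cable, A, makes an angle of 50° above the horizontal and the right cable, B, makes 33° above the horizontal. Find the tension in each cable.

T_A = 10480 N, T_B = 8030 N

ΣF_x = 0: −T_A·cos50° + T_B·cos33° = 0 → T_B = 0.766436·T_A.
ΣF_y = 0: T_A·sin50° + T_B·sin33° = 12400.
Substitute: T_A·(0.766044 + 0.766436·0.544639) = 12400 → T_A = 10477.6 ≈ 10480 N.
Then T_B = 0.766436 × 10477.6 = 8030 N.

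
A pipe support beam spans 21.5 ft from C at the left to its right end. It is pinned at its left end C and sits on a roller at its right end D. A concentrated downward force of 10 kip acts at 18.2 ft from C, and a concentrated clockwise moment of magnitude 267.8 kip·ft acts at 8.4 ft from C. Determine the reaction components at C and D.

Taking moments about C: D_y·21.5 − 10·18.2 − 267.8 = 0 → D_y = 449.8/21.5 = 20.9209 ≈ 20.92 kip.
ΣF_y = 0: C_y + 20.9209 − 10 = 0 → C_y = -10.92 kip.
ΣF_x = 0: no horizontal applied forces, so C_x = 0.

C_x = 0, C_y = -10.92 kip, D_y = 20.92 kip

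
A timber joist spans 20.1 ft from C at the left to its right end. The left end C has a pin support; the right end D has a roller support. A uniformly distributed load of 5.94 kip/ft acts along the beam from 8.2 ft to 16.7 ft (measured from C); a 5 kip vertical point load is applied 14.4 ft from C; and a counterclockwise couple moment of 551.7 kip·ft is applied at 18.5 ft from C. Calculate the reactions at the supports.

C_x = 0, C_y = 48.08 kip, D_y = 7.408 kip

Resultant of the distributed load: 5.94 × 8.5 = 50.49 kip at 12.45 ft from C.
Taking moments about C: D_y·20.1 − (5.94·8.5)·12.45 − 5·14.4 + 551.7 = 0 → D_y = 148.9005/20.1 = 7.40799 ≈ 7.408 kip.
ΣF_y = 0: C_y + 7.40799 − 5.94·8.5 − 5 = 0 → C_y = 48.08 kip.
ΣF_x = 0: no horizontal applied forces, so C_x = 0.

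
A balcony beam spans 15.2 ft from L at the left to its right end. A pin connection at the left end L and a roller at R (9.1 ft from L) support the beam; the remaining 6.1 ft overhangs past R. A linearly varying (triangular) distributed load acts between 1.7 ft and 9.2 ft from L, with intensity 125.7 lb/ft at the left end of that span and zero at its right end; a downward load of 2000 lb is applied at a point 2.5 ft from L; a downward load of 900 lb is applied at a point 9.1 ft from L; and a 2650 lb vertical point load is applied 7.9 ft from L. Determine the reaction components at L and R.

L_x = 0, L_y = 2054 lb, R_y = 3968 lb

Resultant of the triangular load: ½ × 125.7 × 7.5 = 471.375 lb, acting at 4.2 ft from L (one-third of the span from the peak).
Moments about L: R_y·9.1 − (½·125.7·7.5)·4.2 − 2000·2.5 − 900·9.1 − 2650·7.9 = 0 → R_y = 36104.775/9.1 = 3967.56 ≈ 3968 lb.
ΣF_y = 0: L_y + 3967.56 − ½·125.7·7.5 − 2000 − 900 − 2650 = 0 → L_y = 2054 lb.
ΣF_x = 0: no horizontal applied forces, so L_x = 0.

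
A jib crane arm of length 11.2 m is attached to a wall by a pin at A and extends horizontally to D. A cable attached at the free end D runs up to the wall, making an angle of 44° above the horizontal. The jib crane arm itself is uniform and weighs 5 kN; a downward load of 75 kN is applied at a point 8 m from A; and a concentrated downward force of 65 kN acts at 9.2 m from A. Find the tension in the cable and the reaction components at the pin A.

T = 157.6 kN, A_x = 113.4 kN, A_y = 35.54 kN

ΣM about A: T·sin44°·11.2 − 5·5.6 − 75·8 − 65·9.2 = 0 → T = 1226/(11.2·0.694658) = 157.58 ≈ 157.6 kN.
ΣF_x = 0: A_x − T·cos44° = 0 → A_x = 157.58 × 0.71934 = 113.4 kN.
ΣF_y = 0: A_y + T·sin44° − 5 − 75 − 65 = 0 → A_y = 145 − 157.58 × 0.694658 = 35.54 kN.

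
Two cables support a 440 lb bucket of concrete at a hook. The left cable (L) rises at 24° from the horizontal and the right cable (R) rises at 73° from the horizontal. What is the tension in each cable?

T_L = 129.6 lb, T_R = 405.0 lb

ΣF_x = 0: −T_L·cos24° + T_R·cos73° = 0 → T_R = 3.1246·T_L.
ΣF_y = 0: T_L·sin24° + T_R·sin73° = 440.
Substitute: T_L·(0.406737 + 3.1246·0.956305) = 440 → T_L = 129.61 ≈ 129.6 lb.
Then T_R = 3.1246 × 129.61 = 405.0 lb.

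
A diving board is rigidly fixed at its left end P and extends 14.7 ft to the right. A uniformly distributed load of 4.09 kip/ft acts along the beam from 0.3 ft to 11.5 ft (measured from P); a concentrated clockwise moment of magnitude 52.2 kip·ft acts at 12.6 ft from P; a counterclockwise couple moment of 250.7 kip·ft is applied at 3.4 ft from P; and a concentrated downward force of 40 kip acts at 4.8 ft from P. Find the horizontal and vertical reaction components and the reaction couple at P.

P_x = 0, P_y = 85.81 kip, M_P = 263.8 kip·ft

Resultant of the distributed load: 4.09 × 11.2 = 45.808 kip at 5.9 ft from P.
ΣF_x = 0: P_x = 0.
ΣF_y = 0: P_y − 4.09·11.2 − 40 = 0 → P_y = 85.81 kip.
ΣM about P: M_P − (4.09·11.2)·5.9 − 52.2 + 250.7 − 40·4.8 = 0 → M_P = 263.8 kip·ft.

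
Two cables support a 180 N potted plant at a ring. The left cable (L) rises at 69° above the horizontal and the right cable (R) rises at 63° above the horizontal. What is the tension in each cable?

ΣF_x = 0: −T_L·cos69° + T_R·cos63° = 0 → T_R = 0.789373·T_L.
ΣF_y = 0: T_L·sin69° + T_R·sin63° = 180.
Substitute: T_L·(0.93358 + 0.789373·0.891007) = 180 → T_L = 109.963 ≈ 110.0 N.
Then T_R = 0.789373 × 109.963 = 86.80 N.

T_L = 110.0 N, T_R = 86.80 N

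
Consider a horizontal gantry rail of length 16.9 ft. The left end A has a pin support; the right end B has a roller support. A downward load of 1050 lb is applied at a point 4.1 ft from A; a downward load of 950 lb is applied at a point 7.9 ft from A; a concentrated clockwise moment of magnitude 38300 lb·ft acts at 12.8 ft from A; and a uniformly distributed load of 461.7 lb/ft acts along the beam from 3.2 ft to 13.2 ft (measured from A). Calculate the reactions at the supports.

Resultant of the distributed load: 461.7 × 10 = 4617 lb at 8.2 ft from A.
ΣM about A: B_y·16.9 − 1050·4.1 − 950·7.9 − 38300 − (461.7·10)·8.2 = 0 → B_y = 87969.4/16.9 = 5205.29 ≈ 5205 lb.
ΣF_y = 0: A_y + 5205.29 − 1050 − 950 − 461.7·10 = 0 → A_y = 1412 lb.
ΣF_x = 0: no horizontal applied forces, so A_x = 0.

A_x = 0, A_y = 1412 lb, B_y = 5205 lb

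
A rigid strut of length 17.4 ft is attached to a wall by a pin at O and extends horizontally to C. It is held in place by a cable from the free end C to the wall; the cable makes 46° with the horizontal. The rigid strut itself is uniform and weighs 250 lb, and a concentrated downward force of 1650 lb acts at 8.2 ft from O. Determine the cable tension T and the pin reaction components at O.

ΣM about O: T·sin46°·17.4 − 250·8.7 − 1650·8.2 = 0 → T = 15705/(17.4·0.71934) = 1254.74 ≈ 1255 lb.
ΣF_x = 0: O_x − T·cos46° = 0 → O_x = 1254.74 × 0.694658 = 871.6 lb.
ΣF_y = 0: O_y + T·sin46° − 250 − 1650 = 0 → O_y = 1900 − 1254.74 × 0.71934 = 997.4 lb.

T = 1255 lb, O_x = 871.6 lb, O_y = 997.4 lb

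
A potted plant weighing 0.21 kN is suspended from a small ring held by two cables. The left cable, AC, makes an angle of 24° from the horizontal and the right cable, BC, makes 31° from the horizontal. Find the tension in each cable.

T_AC = 0.2197 kN, T_BC = 0.2342 kN

ΣF_x = 0: −T_AC·cos24° + T_BC·cos31° = 0 → T_BC = 1.06577·T_AC.
ΣF_y = 0: T_AC·sin24° + T_BC·sin31° = 0.21.
Substitute: T_AC·(0.406737 + 1.06577·0.515038) = 0.21 → T_AC = 0.219746 ≈ 0.2197 kN.
Then T_BC = 1.06577 × 0.219746 = 0.2342 kN.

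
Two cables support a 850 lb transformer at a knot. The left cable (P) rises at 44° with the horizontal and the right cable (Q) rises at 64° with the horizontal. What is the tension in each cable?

T_P = 391.8 lb, T_Q = 642.9 lb

ΣF_x = 0: −T_P·cos44° + T_Q·cos64° = 0 → T_Q = 1.64094·T_P.
ΣF_y = 0: T_P·sin44° + T_Q·sin64° = 850.
Substitute: T_P·(0.694658 + 1.64094·0.898794) = 850 → T_P = 391.791 ≈ 391.8 lb.
Then T_Q = 1.64094 × 391.791 = 642.9 lb.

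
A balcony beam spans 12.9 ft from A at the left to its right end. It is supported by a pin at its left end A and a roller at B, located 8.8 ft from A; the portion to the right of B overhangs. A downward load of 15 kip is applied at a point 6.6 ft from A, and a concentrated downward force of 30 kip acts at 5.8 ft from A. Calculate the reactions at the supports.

A_x = 0, A_y = 13.98 kip, B_y = 31.02 kip

Moments about A: B_y·8.8 − 15·6.6 − 30·5.8 = 0 → B_y = 273/8.8 = 31.0227 ≈ 31.02 kip.
ΣF_y = 0: A_y + 31.0227 − 15 − 30 = 0 → A_y = 13.98 kip.
ΣF_x = 0: no horizontal applied forces, so A_x = 0.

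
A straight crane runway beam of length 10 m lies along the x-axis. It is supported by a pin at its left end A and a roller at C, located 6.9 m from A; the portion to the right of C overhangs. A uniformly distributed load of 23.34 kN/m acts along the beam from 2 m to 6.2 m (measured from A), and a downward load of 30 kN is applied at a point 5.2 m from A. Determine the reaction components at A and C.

A_x = 0, A_y = 47.17 kN, C_y = 80.86 kN

Resultant of the distributed load: 23.34 × 4.2 = 98.028 kN at 4.1 m from A.
Taking moments about A: C_y·6.9 − (23.34·4.2)·4.1 − 30·5.2 = 0 → C_y = 557.9148/6.9 = 80.8572 ≈ 80.86 kN.
ΣF_y = 0: A_y + 80.8572 − 23.34·4.2 − 30 = 0 → A_y = 47.17 kN.
ΣF_x = 0: no horizontal applied forces, so A_x = 0.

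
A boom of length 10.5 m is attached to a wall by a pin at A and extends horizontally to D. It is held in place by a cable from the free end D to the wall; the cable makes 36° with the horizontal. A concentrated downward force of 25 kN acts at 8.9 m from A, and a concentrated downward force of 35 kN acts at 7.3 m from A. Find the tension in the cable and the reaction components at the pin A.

ΣM about A: T·sin36°·10.5 − 25·8.9 − 35·7.3 = 0 → T = 478/(10.5·0.587785) = 77.4498 ≈ 77.45 kN.
ΣF_x = 0: A_x − T·cos36° = 0 → A_x = 77.4498 × 0.809017 = 62.66 kN.
ΣF_y = 0: A_y + T·sin36° − 25 − 35 = 0 → A_y = 60 − 77.4498 × 0.587785 = 14.48 kN.

T = 77.45 kN, A_x = 62.66 kN, A_y = 14.48 kN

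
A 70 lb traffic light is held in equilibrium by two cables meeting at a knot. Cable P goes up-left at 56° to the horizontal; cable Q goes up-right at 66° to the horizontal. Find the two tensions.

T_P = 33.57 lb, T_Q = 46.16 lb

ΣF_x = 0: −T_P·cos56° + T_Q·cos66° = 0 → T_Q = 1.37483·T_P.
ΣF_y = 0: T_P·sin56° + T_Q·sin66° = 70.
Substitute: T_P·(0.829038 + 1.37483·0.913545) = 70 → T_P = 33.573 ≈ 33.57 lb.
Then T_Q = 1.37483 × 33.573 = 46.16 lb.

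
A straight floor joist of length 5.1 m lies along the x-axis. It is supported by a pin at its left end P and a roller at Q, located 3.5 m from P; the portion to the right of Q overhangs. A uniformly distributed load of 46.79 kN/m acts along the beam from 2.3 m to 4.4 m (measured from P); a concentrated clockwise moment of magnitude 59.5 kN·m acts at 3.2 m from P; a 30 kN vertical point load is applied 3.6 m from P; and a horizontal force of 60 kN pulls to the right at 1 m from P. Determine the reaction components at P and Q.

P_x = -60.00 kN, P_y = -13.65 kN, Q_y = 141.9 kN

Resultant of the distributed load: 46.79 × 2.1 = 98.259 kN at 3.35 m from P.
Taking moments about P: Q_y·3.5 − (46.79·2.1)·3.35 − 59.5 − 30·3.6 = 0 → Q_y = 496.66765/3.5 = 141.905 ≈ 141.9 kN.
ΣF_y = 0: P_y + 141.905 − 46.79·2.1 − 30 = 0 → P_y = -13.65 kN.
ΣF_x = 0: P_x + 60 = 0 → P_x = -60.00 kN.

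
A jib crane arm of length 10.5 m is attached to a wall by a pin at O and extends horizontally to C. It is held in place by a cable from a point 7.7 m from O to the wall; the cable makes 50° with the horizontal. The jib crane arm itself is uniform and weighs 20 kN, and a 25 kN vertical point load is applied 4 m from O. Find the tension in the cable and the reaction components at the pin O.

T = 34.75 kN, O_x = 22.34 kN, O_y = 18.38 kN

ΣM about O: T·sin50°·7.7 − 20·5.25 − 25·4 = 0 → T = 205/(7.7·0.766044) = 34.7544 ≈ 34.75 kN.
ΣF_x = 0: O_x − T·cos50° = 0 → O_x = 34.7544 × 0.642788 = 22.34 kN.
ΣF_y = 0: O_y + T·sin50° − 20 − 25 = 0 → O_y = 45 − 34.7544 × 0.766044 = 18.38 kN.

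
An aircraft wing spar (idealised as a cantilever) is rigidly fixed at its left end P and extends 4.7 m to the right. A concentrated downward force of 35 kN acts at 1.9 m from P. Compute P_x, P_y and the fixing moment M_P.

P_x = 0, P_y = 35.00 kN, M_P = 66.50 kN·m

ΣF_x = 0: P_x = 0.
ΣF_y = 0: P_y − 35 = 0 → P_y = 35.00 kN.
ΣM about P: M_P − 35·1.9 = 0 → M_P = 66.50 kN·m.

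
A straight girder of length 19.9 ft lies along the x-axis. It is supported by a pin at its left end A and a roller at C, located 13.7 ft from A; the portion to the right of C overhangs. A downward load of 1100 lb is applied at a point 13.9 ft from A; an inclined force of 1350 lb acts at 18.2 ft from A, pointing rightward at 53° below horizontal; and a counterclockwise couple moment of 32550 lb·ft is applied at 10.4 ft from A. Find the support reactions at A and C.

A_x = -812.5 lb, A_y = 2006 lb, C_y = 172.4 lb

Taking moments about A: C_y·13.7 − 1100·13.9 − 1350·sin53°·18.2 + 32550 = 0 → C_y = 2362.47/13.7 = 172.443 ≈ 172.4 lb.
ΣF_y = 0: A_y + 172.443 − 1100 − 1350·sin53° = 0 → A_y = 2006 lb.
ΣF_x = 0: A_x + 1350·cos53° = 0 → A_x = -812.5 lb.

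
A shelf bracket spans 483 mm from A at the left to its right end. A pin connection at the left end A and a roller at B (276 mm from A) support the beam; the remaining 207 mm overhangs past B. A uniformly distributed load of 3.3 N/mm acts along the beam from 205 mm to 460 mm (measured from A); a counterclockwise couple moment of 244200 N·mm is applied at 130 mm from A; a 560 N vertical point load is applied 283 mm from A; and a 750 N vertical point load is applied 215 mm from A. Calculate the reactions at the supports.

Resultant of the distributed load: 3.3 × 255 = 841.5 N at 332.5 mm from A.
ΣM about A: B_y·276 − (3.3·255)·332.5 + 244200 − 560·283 − 750·215 = 0 → B_y = 355328.75/276 = 1287.42 ≈ 1287 N.
ΣF_y = 0: A_y + 1287.42 − 3.3·255 − 560 − 750 = 0 → A_y = 864.1 N.
ΣF_x = 0: no horizontal applied forces, so A_x = 0.

A_x = 0, A_y = 864.1 N, B_y = 1287 N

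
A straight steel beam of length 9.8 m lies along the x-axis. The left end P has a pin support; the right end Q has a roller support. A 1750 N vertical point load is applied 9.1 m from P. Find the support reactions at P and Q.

Moments about P: Q_y·9.8 − 1750·9.1 = 0 → Q_y = 15925/9.8 = 1625 N.
ΣF_y = 0: P_y + 1625 − 1750 = 0 → P_y = 125.0 N.
ΣF_x = 0: no horizontal applied forces, so P_x = 0.

P_x = 0, P_y = 125.0 N, Q_y = 1625 N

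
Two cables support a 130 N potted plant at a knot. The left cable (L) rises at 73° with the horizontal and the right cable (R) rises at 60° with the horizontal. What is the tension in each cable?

ΣF_x = 0: −T_L·cos73° + T_R·cos60° = 0 → T_R = 0.584743·T_L.
ΣF_y = 0: T_L·sin73° + T_R·sin60° = 130.
Substitute: T_L·(0.956305 + 0.584743·0.866025) = 130 → T_L = 88.8763 ≈ 88.88 N.
Then T_R = 0.584743 × 88.8763 = 51.97 N.

T_L = 88.88 N, T_R = 51.97 N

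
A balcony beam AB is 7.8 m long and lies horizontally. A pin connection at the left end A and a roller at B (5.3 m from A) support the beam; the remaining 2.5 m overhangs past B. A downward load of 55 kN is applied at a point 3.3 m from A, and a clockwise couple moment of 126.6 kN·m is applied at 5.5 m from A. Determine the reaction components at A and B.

Moments about A: B_y·5.3 − 55·3.3 − 126.6 = 0 → B_y = 308.1/5.3 = 58.1321 ≈ 58.13 kN.
ΣF_y = 0: A_y + 58.1321 − 55 = 0 → A_y = -3.132 kN.
ΣF_x = 0: no horizontal applied forces, so A_x = 0.

A_x = 0, A_y = -3.132 kN, B_y = 58.13 kN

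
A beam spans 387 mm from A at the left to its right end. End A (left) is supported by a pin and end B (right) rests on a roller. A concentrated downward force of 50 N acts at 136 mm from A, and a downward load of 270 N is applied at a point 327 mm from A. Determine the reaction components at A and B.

A_x = 0, A_y = 74.29 N, B_y = 245.7 N

ΣM about A: B_y·387 − 50·136 − 270·327 = 0 → B_y = 95090/387 = 245.711 ≈ 245.7 N.
ΣF_y = 0: A_y + 245.711 − 50 − 270 = 0 → A_y = 74.29 N.
ΣF_x = 0: no horizontal applied forces, so A_x = 0.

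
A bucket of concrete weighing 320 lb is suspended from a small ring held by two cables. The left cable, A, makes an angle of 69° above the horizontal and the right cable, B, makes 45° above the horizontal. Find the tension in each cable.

T_A = 247.7 lb, T_B = 125.5 lb

ΣF_x = 0: −T_A·cos69° + T_B·cos45° = 0 → T_B = 0.506809·T_A.
ΣF_y = 0: T_A·sin69° + T_B·sin45° = 320.
Substitute: T_A·(0.93358 + 0.506809·0.707107) = 320 → T_A = 247.688 ≈ 247.7 lb.
Then T_B = 0.506809 × 247.688 = 125.5 lb.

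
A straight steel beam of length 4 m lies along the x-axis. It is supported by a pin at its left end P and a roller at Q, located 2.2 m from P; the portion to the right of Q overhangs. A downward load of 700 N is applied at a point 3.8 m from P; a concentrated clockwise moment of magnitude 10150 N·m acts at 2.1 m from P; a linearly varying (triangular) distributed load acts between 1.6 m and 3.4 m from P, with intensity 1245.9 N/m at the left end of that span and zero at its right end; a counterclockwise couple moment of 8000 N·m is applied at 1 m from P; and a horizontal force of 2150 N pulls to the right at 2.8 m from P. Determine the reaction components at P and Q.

P_x = -2150 N, P_y = -1486 N, Q_y = 3308 N

Resultant of the triangular load: ½ × 1245.9 × 1.8 = 1121.31 N, acting at 2.2 m from P (one-third of the span from the peak).
Taking moments about P: Q_y·2.2 − 700·3.8 − 10150 − (½·1245.9·1.8)·2.2 + 8000 = 0 → Q_y = 7276.882/2.2 = 3307.67 ≈ 3308 N.
ΣF_y = 0: P_y + 3307.67 − 700 − ½·1245.9·1.8 = 0 → P_y = -1486 N.
ΣF_x = 0: P_x + 2150 = 0 → P_x = -2150 N.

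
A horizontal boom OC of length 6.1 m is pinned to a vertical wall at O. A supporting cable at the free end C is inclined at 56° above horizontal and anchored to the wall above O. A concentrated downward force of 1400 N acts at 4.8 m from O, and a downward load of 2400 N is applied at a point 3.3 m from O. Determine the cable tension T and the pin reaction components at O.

ΣM about O: T·sin56°·6.1 − 1400·4.8 − 2400·3.3 = 0 → T = 14640/(6.1·0.829038) = 2894.92 ≈ 2895 N.
ΣF_x = 0: O_x − T·cos56° = 0 → O_x = 2894.92 × 0.559193 = 1619 N.
ΣF_y = 0: O_y + T·sin56° − 1400 − 2400 = 0 → O_y = 3800 − 2894.92 × 0.829038 = 1400 N.

T = 2895 N, O_x = 1619 N, O_y = 1400 N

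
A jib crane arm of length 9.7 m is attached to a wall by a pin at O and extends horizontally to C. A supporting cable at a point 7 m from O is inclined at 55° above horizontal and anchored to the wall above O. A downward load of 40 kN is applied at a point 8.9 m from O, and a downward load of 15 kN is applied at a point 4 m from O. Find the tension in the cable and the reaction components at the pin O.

T = 72.55 kN, O_x = 41.61 kN, O_y = -4.429 kN

ΣM about O: T·sin55°·7 − 40·8.9 − 15·4 = 0 → T = 416/(7·0.819152) = 72.5489 ≈ 72.55 kN.
ΣF_x = 0: O_x − T·cos55° = 0 → O_x = 72.5489 × 0.573576 = 41.61 kN.
ΣF_y = 0: O_y + T·sin55° − 40 − 15 = 0 → O_y = 55 − 72.5489 × 0.819152 = -4.429 kN.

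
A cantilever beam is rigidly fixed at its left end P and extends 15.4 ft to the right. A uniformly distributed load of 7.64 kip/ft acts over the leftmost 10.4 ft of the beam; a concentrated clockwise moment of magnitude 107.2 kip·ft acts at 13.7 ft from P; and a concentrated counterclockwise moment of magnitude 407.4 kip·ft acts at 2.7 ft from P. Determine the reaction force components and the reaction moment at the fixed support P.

P_x = 0, P_y = 79.46 kip, M_P = 113.0 kip·ft

Resultant of the distributed load: 7.64 × 10.4 = 79.456 kip at 5.2 ft from P.
ΣF_x = 0: P_x = 0.
ΣF_y = 0: P_y − 7.64·10.4 = 0 → P_y = 79.46 kip.
ΣM about P: M_P − (7.64·10.4)·5.2 − 107.2 + 407.4 = 0 → M_P = 113.0 kip·ft.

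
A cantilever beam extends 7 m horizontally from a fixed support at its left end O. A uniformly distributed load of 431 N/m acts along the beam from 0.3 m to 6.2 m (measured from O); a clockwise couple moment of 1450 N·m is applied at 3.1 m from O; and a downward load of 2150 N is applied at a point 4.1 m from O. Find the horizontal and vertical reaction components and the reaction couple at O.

O_x = 0, O_y = 4693 N, M_O = 18530 N·m

Resultant of the distributed load: 431 × 5.9 = 2542.9 N at 3.25 m from O.
ΣF_x = 0: O_x = 0.
ΣF_y = 0: O_y − 431·5.9 − 2150 = 0 → O_y = 4693 N.
ΣM about O: M_O − (431·5.9)·3.25 − 1450 − 2150·4.1 = 0 → M_O = 18530 N·m.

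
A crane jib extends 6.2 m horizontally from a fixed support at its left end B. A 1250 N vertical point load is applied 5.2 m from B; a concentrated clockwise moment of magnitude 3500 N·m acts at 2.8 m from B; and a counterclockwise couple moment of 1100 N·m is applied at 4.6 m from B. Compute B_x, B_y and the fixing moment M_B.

B_x = 0, B_y = 1250 N, M_B = 8900 N·m

ΣF_x = 0: B_x = 0.
ΣF_y = 0: B_y − 1250 = 0 → B_y = 1250 N.
ΣM about B: M_B − 1250·5.2 − 3500 + 1100 = 0 → M_B = 8900 N·m.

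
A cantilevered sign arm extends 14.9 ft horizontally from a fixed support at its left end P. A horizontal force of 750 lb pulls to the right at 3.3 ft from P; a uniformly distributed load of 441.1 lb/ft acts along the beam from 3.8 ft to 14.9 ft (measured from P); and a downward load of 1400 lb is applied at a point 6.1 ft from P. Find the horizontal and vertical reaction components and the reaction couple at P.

P_x = -750.0 lb, P_y = 6296 lb, M_P = 54320 lb·ft

Resultant of the distributed load: 441.1 × 11.1 = 4896.21 lb at 9.35 ft from P.
ΣF_x = 0: P_x + 750 = 0 → P_x = -750.0 lb.
ΣF_y = 0: P_y − 441.1·11.1 − 1400 = 0 → P_y = 6296 lb.
ΣM about P: M_P − (441.1·11.1)·9.35 − 1400·6.1 = 0 → M_P = 54320 lb·ft.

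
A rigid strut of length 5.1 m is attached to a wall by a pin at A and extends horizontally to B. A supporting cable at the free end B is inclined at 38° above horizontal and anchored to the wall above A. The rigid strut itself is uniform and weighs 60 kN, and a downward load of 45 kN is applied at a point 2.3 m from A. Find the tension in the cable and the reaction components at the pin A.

T = 81.69 kN, A_x = 64.37 kN, A_y = 54.71 kN

ΣM about A: T·sin38°·5.1 − 60·2.55 − 45·2.3 = 0 → T = 256.5/(5.1·0.615661) = 81.6913 ≈ 81.69 kN.
ΣF_x = 0: A_x − T·cos38° = 0 → A_x = 81.6913 × 0.788011 = 64.37 kN.
ΣF_y = 0: A_y + T·sin38° − 60 − 45 = 0 → A_y = 105 − 81.6913 × 0.615661 = 54.71 kN.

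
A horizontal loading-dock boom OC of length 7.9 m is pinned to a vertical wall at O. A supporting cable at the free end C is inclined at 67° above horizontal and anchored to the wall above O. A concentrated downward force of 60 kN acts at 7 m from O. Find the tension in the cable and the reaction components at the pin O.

ΣM about O: T·sin67°·7.9 − 60·7 = 0 → T = 420/(7.9·0.920505) = 57.7559 ≈ 57.76 kN.
ΣF_x = 0: O_x − T·cos67° = 0 → O_x = 57.7559 × 0.390731 = 22.57 kN.
ΣF_y = 0: O_y + T·sin67° − 60 = 0 → O_y = 60 − 57.7559 × 0.920505 = 6.835 kN.

T = 57.76 kN, O_x = 22.57 kN, O_y = 6.835 kN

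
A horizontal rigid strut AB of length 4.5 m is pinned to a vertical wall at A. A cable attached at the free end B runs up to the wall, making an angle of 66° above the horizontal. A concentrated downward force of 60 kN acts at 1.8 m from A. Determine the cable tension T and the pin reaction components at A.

T = 26.27 kN, A_x = 10.69 kN, A_y = 36.00 kN

ΣM about A: T·sin66°·4.5 − 60·1.8 = 0 → T = 108/(4.5·0.913545) = 26.2713 ≈ 26.27 kN.
ΣF_x = 0: A_x − T·cos66° = 0 → A_x = 26.2713 × 0.406737 = 10.69 kN.
ΣF_y = 0: A_y + T·sin66° − 60 = 0 → A_y = 60 − 26.2713 × 0.913545 = 36.00 kN.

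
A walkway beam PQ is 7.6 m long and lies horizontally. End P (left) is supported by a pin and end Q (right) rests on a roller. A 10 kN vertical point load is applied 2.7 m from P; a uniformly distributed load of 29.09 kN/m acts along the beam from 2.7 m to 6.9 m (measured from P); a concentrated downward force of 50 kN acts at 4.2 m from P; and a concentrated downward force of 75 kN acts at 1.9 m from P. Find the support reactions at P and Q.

Resultant of the distributed load: 29.09 × 4.2 = 122.178 kN at 4.8 m from P.
Taking moments about P: Q_y·7.6 − 10·2.7 − (29.09·4.2)·4.8 − 50·4.2 − 75·1.9 = 0 → Q_y = 965.9544/7.6 = 127.099 ≈ 127.1 kN.
ΣF_y = 0: P_y + 127.099 − 10 − 29.09·4.2 − 50 − 75 = 0 → P_y = 130.1 kN.
ΣF_x = 0: no horizontal applied forces, so P_x = 0.

P_x = 0, P_y = 130.1 kN, Q_y = 127.1 kN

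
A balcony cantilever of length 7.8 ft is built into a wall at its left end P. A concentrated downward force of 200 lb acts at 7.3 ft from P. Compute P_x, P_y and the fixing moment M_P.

P_x = 0, P_y = 200.0 lb, M_P = 1460 lb·ft

ΣF_x = 0: P_x = 0.
ΣF_y = 0: P_y − 200 = 0 → P_y = 200.0 lb.
ΣM about P: M_P − 200·7.3 = 0 → M_P = 1460 lb·ft.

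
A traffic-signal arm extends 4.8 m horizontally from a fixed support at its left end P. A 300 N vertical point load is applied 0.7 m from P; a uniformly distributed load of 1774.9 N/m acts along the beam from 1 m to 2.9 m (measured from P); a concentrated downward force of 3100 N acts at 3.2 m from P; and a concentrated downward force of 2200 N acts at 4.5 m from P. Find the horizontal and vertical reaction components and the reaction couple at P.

P_x = 0, P_y = 8972 N, M_P = 26610 N·m

Resultant of the distributed load: 1774.9 × 1.9 = 3372.31 N at 1.95 m from P.
ΣF_x = 0: P_x = 0.
ΣF_y = 0: P_y − 300 − 1774.9·1.9 − 3100 − 2200 = 0 → P_y = 8972 N.
ΣM about P: M_P − 300·0.7 − (1774.9·1.9)·1.95 − 3100·3.2 − 2200·4.5 = 0 → M_P = 26610 N·m.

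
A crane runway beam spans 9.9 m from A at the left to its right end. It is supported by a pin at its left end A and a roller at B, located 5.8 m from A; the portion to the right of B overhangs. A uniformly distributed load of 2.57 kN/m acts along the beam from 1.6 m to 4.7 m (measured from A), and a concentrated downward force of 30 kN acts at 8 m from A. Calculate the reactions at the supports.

A_x = 0, A_y = -7.739 kN, B_y = 45.71 kN

Resultant of the distributed load: 2.57 × 3.1 = 7.967 kN at 3.15 m from A.
Moments about A: B_y·5.8 − (2.57·3.1)·3.15 − 30·8 = 0 → B_y = 265.09605/5.8 = 45.7062 ≈ 45.71 kN.
ΣF_y = 0: A_y + 45.7062 − 2.57·3.1 − 30 = 0 → A_y = -7.739 kN.
ΣF_x = 0: no horizontal applied forces, so A_x = 0.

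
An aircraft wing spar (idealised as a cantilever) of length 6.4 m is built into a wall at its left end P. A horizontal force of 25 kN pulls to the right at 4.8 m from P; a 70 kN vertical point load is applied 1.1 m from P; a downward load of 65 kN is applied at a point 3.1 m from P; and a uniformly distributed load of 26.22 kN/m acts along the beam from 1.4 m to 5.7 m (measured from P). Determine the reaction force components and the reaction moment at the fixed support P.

Resultant of the distributed load: 26.22 × 4.3 = 112.746 kN at 3.55 m from P.
ΣF_x = 0: P_x + 25 = 0 → P_x = -25.00 kN.
ΣF_y = 0: P_y − 70 − 65 − 26.22·4.3 = 0 → P_y = 247.7 kN.
ΣM about P: M_P − 70·1.1 − 65·3.1 − (26.22·4.3)·3.55 = 0 → M_P = 678.7 kN·m.

P_x = -25.00 kN, P_y = 247.7 kN, M_P = 678.7 kN·m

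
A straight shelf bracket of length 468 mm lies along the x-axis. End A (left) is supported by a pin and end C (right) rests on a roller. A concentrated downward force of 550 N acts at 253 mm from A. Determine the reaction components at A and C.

Moments about A: C_y·468 − 550·253 = 0 → C_y = 139150/468 = 297.329 ≈ 297.3 N.
ΣF_y = 0: A_y + 297.329 − 550 = 0 → A_y = 252.7 N.
ΣF_x = 0: no horizontal applied forces, so A_x = 0.

A_x = 0, A_y = 252.7 N, C_y = 297.3 N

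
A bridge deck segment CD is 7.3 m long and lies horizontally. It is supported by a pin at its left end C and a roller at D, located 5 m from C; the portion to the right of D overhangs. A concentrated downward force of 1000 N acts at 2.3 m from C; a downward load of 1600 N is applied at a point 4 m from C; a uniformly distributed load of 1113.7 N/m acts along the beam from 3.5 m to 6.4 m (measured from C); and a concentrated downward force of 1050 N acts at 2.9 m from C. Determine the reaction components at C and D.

C_x = 0, C_y = 1333 N, D_y = 5546 N

Resultant of the distributed load: 1113.7 × 2.9 = 3229.73 N at 4.95 m from C.
Taking moments about C: D_y·5 − 1000·2.3 − 1600·4 − (1113.7·2.9)·4.95 − 1050·2.9 = 0 → D_y = 27732.1635/5 = 5546.43 ≈ 5546 N.
ΣF_y = 0: C_y + 5546.43 − 1000 − 1600 − 1113.7·2.9 − 1050 = 0 → C_y = 1333 N.
ΣF_x = 0: no horizontal applied forces, so C_x = 0.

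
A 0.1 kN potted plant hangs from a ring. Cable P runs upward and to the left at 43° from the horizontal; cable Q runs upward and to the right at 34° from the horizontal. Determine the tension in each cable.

ΣF_x = 0: −T_P·cos43° + T_Q·cos34° = 0 → T_Q = 0.882172·T_P.
ΣF_y = 0: T_P·sin43° + T_Q·sin34° = 0.1.
Substitute: T_P·(0.681998 + 0.882172·0.559193) = 0.1 → T_P = 0.0850845 ≈ 0.08508 kN.
Then T_Q = 0.882172 × 0.0850845 = 0.07506 kN.

T_P = 0.08508 kN, T_Q = 0.07506 kN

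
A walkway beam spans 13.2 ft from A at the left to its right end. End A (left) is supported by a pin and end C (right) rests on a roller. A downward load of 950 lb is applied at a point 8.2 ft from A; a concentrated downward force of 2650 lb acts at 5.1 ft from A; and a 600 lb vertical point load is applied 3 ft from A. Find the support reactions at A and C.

ΣM about A: C_y·13.2 − 950·8.2 − 2650·5.1 − 600·3 = 0 → C_y = 23105/13.2 = 1750.38 ≈ 1750 lb.
ΣF_y = 0: A_y + 1750.38 − 950 − 2650 − 600 = 0 → A_y = 2450 lb.
ΣF_x = 0: no horizontal applied forces, so A_x = 0.

A_x = 0, A_y = 2450 lb, C_y = 1750 lb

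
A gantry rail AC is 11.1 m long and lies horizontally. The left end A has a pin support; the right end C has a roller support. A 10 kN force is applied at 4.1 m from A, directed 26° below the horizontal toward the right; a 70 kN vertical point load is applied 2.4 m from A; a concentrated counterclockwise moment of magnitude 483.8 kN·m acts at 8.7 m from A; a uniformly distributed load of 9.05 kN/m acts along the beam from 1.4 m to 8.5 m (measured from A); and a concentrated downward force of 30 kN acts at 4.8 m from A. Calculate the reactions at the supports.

A_x = -8.988 kN, A_y = 153.8 kN, C_y = 14.80 kN

Resultant of the distributed load: 9.05 × 7.1 = 64.255 kN at 4.95 m from A.
Taking moments about A: C_y·11.1 − 10·sin26°·4.1 − 70·2.4 + 483.8 − (9.05·7.1)·4.95 − 30·4.8 = 0 → C_y = 164.235/11.1 = 14.7959 ≈ 14.80 kN.
ΣF_y = 0: A_y + 14.7959 − 10·sin26° − 70 − 9.05·7.1 − 30 = 0 → A_y = 153.8 kN.
ΣF_x = 0: A_x + 10·cos26° = 0 → A_x = -8.988 kN.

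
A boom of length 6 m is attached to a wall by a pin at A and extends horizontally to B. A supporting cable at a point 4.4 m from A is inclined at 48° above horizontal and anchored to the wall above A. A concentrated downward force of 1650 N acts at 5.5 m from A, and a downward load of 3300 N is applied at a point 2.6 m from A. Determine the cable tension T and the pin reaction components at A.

T = 5399 N, A_x = 3613 N, A_y = 937.5 N

ΣM about A: T·sin48°·4.4 − 1650·5.5 − 3300·2.6 = 0 → T = 17655/(4.4·0.743145) = 5399.35 ≈ 5399 N.
ΣF_x = 0: A_x − T·cos48° = 0 → A_x = 5399.35 × 0.669131 = 3613 N.
ΣF_y = 0: A_y + T·sin48° − 1650 − 3300 = 0 → A_y = 4950 − 5399.35 × 0.743145 = 937.5 N.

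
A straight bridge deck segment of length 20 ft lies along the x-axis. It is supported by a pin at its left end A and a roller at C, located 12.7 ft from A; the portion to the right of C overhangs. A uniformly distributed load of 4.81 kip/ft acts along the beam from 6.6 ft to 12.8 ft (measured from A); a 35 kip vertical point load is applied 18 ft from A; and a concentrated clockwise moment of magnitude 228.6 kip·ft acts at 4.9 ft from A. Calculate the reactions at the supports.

A_x = 0, A_y = -25.56 kip, C_y = 90.38 kip

Resultant of the distributed load: 4.81 × 6.2 = 29.822 kip at 9.7 ft from A.
Moments about A: C_y·12.7 − (4.81·6.2)·9.7 − 35·18 − 228.6 = 0 → C_y = 1147.8734/12.7 = 90.3837 ≈ 90.38 kip.
ΣF_y = 0: A_y + 90.3837 − 4.81·6.2 − 35 = 0 → A_y = -25.56 kip.
ΣF_x = 0: no horizontal applied forces, so A_x = 0.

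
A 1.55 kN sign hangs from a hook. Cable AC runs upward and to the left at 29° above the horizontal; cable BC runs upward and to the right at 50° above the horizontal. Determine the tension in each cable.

ΣF_x = 0: −T_AC·cos29° + T_BC·cos50° = 0 → T_BC = 1.36067·T_AC.
ΣF_y = 0: T_AC·sin29° + T_BC·sin50° = 1.55.
Substitute: T_AC·(0.48481 + 1.36067·0.766044) = 1.55 → T_AC = 1.01497 ≈ 1.015 kN.
Then T_BC = 1.36067 × 1.01497 = 1.381 kN.

T_AC = 1.015 kN, T_BC = 1.381 kN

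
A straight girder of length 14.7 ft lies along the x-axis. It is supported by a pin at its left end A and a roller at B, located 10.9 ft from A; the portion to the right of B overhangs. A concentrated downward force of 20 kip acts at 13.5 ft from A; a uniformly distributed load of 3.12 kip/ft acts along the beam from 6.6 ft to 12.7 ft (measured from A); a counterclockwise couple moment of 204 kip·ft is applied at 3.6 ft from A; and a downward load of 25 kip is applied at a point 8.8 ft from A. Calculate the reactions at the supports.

Resultant of the distributed load: 3.12 × 6.1 = 19.032 kip at 9.65 ft from A.
Moments about A: B_y·10.9 − 20·13.5 − (3.12·6.1)·9.65 + 204 − 25·8.8 = 0 → B_y = 469.6588/10.9 = 43.088 ≈ 43.09 kip.
ΣF_y = 0: A_y + 43.088 − 20 − 3.12·6.1 − 25 = 0 → A_y = 20.94 kip.
ΣF_x = 0: no horizontal applied forces, so A_x = 0.

A_x = 0, A_y = 20.94 kip, B_y = 43.09 kip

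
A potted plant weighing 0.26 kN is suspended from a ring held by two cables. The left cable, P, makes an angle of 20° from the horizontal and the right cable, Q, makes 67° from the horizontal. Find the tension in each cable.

ΣF_x = 0: −T_P·cos20° + T_Q·cos67° = 0 → T_Q = 2.40496·T_P.
ΣF_y = 0: T_P·sin20° + T_Q·sin67° = 0.26.
Substitute: T_P·(0.34202 + 2.40496·0.920505) = 0.26 → T_P = 0.101729 ≈ 0.1017 kN.
Then T_Q = 2.40496 × 0.101729 = 0.2447 kN.

T_P = 0.1017 kN, T_Q = 0.2447 kN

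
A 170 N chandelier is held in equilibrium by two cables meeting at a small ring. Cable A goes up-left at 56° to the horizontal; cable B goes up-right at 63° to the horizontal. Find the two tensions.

T_A = 88.24 N, T_B = 108.7 N

ΣF_x = 0: −T_A·cos56° + T_B·cos63° = 0 → T_B = 1.23173·T_A.
ΣF_y = 0: T_A·sin56° + T_B·sin63° = 170.
Substitute: T_A·(0.829038 + 1.23173·0.891007) = 170 → T_A = 88.2421 ≈ 88.24 N.
Then T_B = 1.23173 × 88.2421 = 108.7 N.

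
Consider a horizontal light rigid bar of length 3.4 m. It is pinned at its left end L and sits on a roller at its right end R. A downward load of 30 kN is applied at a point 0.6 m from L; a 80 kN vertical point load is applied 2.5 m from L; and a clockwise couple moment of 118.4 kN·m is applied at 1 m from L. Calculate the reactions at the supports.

ΣM about L: R_y·3.4 − 30·0.6 − 80·2.5 − 118.4 = 0 → R_y = 336.4/3.4 = 98.9412 ≈ 98.94 kN.
ΣF_y = 0: L_y + 98.9412 − 30 − 80 = 0 → L_y = 11.06 kN.
ΣF_x = 0: no horizontal applied forces, so L_x = 0.

L_x = 0, L_y = 11.06 kN, R_y = 98.94 kN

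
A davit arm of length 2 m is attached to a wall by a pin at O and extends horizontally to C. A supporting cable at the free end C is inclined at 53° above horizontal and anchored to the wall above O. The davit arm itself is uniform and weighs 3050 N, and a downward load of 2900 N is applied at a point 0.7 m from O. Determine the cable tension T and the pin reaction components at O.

T = 3180 N, O_x = 1914 N, O_y = 3410 N

ΣM about O: T·sin53°·2 − 3050·1 − 2900·0.7 = 0 → T = 5080/(2·0.798636) = 3180.42 ≈ 3180 N.
ΣF_x = 0: O_x − T·cos53° = 0 → O_x = 3180.42 × 0.601815 = 1914 N.
ΣF_y = 0: O_y + T·sin53° − 3050 − 2900 = 0 → O_y = 5950 − 3180.42 × 0.798636 = 3410 N.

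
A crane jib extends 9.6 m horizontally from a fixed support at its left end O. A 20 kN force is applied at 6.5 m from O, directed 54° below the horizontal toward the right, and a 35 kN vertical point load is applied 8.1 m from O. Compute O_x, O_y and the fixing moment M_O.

O_x = -11.76 kN, O_y = 51.18 kN, M_O = 388.7 kN·m

ΣF_x = 0: O_x + 20·cos54° = 0 → O_x = -11.76 kN.
ΣF_y = 0: O_y − 20·sin54° − 35 = 0 → O_y = 51.18 kN.
ΣM about O: M_O − 20·sin54°·6.5 − 35·8.1 = 0 → M_O = 388.7 kN·m.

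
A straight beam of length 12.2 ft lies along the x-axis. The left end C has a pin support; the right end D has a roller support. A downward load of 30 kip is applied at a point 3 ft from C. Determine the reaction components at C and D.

C_x = 0, C_y = 22.62 kip, D_y = 7.377 kip

ΣM about C: D_y·12.2 − 30·3 = 0 → D_y = 90/12.2 = 7.37705 ≈ 7.377 kip.
ΣF_y = 0: C_y + 7.37705 − 30 = 0 → C_y = 22.62 kip.
ΣF_x = 0: no horizontal applied forces, so C_x = 0.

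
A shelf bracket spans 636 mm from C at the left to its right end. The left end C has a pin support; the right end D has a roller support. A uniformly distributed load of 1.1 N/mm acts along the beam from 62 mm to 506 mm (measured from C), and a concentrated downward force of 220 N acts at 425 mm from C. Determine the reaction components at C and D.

C_x = 0, C_y = 343.3 N, D_y = 365.1 N

Resultant of the distributed load: 1.1 × 444 = 488.4 N at 284 mm from C.
Taking moments about C: D_y·636 − (1.1·444)·284 − 220·425 = 0 → D_y = 232205.6/636 = 365.103 ≈ 365.1 N.
ΣF_y = 0: C_y + 365.103 − 1.1·444 − 220 = 0 → C_y = 343.3 N.
ΣF_x = 0: no horizontal applied forces, so C_x = 0.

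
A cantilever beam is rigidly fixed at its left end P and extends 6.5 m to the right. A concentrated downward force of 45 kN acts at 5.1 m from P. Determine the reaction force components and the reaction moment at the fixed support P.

ΣF_x = 0: P_x = 0.
ΣF_y = 0: P_y − 45 = 0 → P_y = 45.00 kN.
ΣM about P: M_P − 45·5.1 = 0 → M_P = 229.5 kN·m.

P_x = 0, P_y = 45.00 kN, M_P = 229.5 kN·m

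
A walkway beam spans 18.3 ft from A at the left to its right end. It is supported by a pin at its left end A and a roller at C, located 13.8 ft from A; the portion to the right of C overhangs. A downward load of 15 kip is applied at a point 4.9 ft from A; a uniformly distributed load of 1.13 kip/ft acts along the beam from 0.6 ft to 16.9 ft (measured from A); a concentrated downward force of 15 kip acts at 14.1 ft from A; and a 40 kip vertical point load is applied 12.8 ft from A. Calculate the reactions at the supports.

A_x = 0, A_y = 18.99 kip, C_y = 69.43 kip

Resultant of the distributed load: 1.13 × 16.3 = 18.419 kip at 8.75 ft from A.
ΣM about A: C_y·13.8 − 15·4.9 − (1.13·16.3)·8.75 − 15·14.1 − 40·12.8 = 0 → C_y = 958.16625/13.8 = 69.4323 ≈ 69.43 kip.
ΣF_y = 0: A_y + 69.4323 − 15 − 1.13·16.3 − 15 − 40 = 0 → A_y = 18.99 kip.
ΣF_x = 0: no horizontal applied forces, so A_x = 0.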